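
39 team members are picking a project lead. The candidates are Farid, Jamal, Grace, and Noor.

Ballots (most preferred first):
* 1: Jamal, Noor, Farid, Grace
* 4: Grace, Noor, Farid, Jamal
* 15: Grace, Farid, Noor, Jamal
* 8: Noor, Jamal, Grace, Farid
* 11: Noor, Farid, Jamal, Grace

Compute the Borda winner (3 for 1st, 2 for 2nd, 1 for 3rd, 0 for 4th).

Farid: 1×1 + 4×1 + 15×2 + 8×0 + 11×2 = 57
Jamal: 1×3 + 4×0 + 15×0 + 8×2 + 11×1 = 30
Grace: 1×0 + 4×3 + 15×3 + 8×1 + 11×0 = 65
Noor: 1×2 + 4×2 + 15×1 + 8×3 + 11×3 = 82

Noor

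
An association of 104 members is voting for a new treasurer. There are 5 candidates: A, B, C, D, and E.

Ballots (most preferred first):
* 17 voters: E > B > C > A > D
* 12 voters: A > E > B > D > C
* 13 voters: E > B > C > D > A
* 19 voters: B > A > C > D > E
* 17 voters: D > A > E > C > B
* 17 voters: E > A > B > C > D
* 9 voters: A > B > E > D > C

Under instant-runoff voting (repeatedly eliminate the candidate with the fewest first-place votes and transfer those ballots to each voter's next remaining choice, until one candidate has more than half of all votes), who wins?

Round 1: A 21, B 19, C 0, D 17, E 47. C eliminated.
Round 2: A 21, B 19, D 17, E 47. D eliminated.
Round 3: A 38, B 19, E 47. B eliminated.
Round 4: A 57, E 47. A has a majority (≥53).

A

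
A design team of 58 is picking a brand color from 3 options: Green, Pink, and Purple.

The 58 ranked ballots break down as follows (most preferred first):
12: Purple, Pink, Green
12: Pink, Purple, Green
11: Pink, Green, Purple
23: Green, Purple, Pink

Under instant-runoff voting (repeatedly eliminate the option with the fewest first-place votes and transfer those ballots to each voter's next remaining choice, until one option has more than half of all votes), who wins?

Pink

Round 1: Green 23, Pink 23, Purple 12. Purple eliminated.
Round 2: Green 23, Pink 35. Pink has a majority (≥30).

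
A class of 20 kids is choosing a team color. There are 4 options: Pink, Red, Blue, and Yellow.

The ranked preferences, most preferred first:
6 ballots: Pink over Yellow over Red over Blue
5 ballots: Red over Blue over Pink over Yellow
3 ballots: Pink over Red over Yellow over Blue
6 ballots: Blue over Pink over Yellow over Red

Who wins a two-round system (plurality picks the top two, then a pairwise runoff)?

Round 1 first-place votes: Pink 9, Red 5, Blue 6, Yellow 0. Pink and Blue advance.
Runoff: Pink is ranked above Blue on 9 ballots, Blue above Pink on 11.

Blue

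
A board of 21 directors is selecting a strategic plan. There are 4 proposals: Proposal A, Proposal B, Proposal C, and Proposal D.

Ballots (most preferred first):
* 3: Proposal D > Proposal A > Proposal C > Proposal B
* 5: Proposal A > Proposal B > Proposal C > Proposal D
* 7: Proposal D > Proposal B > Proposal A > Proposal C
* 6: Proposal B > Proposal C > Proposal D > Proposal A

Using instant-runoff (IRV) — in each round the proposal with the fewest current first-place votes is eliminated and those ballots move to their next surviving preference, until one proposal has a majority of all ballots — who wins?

Round 1: Proposal A 5, Proposal B 6, Proposal C 0, Proposal D 10. Proposal C eliminated.
Round 2: Proposal A 5, Proposal B 6, Proposal D 10. Proposal A eliminated.
Round 3: Proposal B 11, Proposal D 10. Proposal B has a majority (≥11).

Proposal B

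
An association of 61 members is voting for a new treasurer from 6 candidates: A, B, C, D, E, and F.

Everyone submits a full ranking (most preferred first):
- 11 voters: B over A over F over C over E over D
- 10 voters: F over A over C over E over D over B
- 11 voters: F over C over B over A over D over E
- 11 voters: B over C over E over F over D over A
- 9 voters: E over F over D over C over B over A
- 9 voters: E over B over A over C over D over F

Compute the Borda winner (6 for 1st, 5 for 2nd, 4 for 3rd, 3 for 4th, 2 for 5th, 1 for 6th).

F

A: 11×5 + 10×5 + 11×3 + 11×1 + 9×1 + 9×4 = 194
B: 11×6 + 10×1 + 11×4 + 11×6 + 9×2 + 9×5 = 249
C: 11×3 + 10×4 + 11×5 + 11×5 + 9×3 + 9×3 = 237
D: 11×1 + 10×2 + 11×2 + 11×2 + 9×4 + 9×2 = 129
E: 11×2 + 10×3 + 11×1 + 11×4 + 9×6 + 9×6 = 215
F: 11×4 + 10×6 + 11×6 + 11×3 + 9×5 + 9×1 = 257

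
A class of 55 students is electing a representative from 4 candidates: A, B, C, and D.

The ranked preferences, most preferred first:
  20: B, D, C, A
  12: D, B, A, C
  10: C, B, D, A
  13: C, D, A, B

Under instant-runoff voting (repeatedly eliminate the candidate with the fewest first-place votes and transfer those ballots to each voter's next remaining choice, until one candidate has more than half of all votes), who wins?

Round 1: A 0, B 20, C 23, D 12. A eliminated.
Round 2: B 20, C 23, D 12. D eliminated.
Round 3: B 32, C 23. B has a majority (≥28).

B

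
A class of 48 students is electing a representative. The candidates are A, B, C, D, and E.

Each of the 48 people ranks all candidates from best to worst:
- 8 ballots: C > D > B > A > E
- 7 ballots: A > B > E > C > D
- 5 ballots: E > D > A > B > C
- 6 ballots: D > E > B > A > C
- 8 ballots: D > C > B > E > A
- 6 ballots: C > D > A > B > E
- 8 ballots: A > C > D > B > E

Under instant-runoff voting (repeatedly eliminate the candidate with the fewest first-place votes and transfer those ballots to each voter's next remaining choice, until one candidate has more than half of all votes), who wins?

Round 1: A 15, B 0, C 14, D 14, E 5. B eliminated.
Round 2: A 15, C 14, D 14, E 5. E eliminated.
Round 3: A 15, C 14, D 19. C eliminated.
Round 4: A 15, D 33. D has a majority (≥25).

D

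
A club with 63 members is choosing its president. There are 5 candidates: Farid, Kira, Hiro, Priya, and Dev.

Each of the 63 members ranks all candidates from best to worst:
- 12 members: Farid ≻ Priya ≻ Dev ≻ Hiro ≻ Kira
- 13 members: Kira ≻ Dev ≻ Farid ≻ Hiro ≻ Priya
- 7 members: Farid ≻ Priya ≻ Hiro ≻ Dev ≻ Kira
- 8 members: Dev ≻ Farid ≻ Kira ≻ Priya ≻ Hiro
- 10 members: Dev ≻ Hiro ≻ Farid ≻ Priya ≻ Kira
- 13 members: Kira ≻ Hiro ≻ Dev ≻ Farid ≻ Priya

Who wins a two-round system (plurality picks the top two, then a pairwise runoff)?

Round 1 first-place votes: Farid 19, Kira 26, Hiro 0, Priya 0, Dev 18. Kira and Farid advance.
Runoff: Kira is ranked above Farid on 26 ballots, Farid above Kira on 37.

Farid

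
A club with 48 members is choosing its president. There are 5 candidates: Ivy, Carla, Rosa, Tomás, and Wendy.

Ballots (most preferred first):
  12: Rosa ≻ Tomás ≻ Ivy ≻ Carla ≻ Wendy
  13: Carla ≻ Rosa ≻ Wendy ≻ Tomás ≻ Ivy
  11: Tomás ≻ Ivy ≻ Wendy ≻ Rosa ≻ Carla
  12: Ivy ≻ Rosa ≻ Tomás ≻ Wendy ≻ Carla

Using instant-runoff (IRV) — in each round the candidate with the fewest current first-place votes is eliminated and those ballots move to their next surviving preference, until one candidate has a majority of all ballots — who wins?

Round 1: Ivy 12, Carla 13, Rosa 12, Tomás 11, Wendy 0. Wendy eliminated.
Round 2: Ivy 12, Carla 13, Rosa 12, Tomás 11. Tomás eliminated.
Round 3: Ivy 23, Carla 13, Rosa 12. Rosa eliminated.
Round 4: Ivy 35, Carla 13. Ivy has a majority (≥25).

Ivy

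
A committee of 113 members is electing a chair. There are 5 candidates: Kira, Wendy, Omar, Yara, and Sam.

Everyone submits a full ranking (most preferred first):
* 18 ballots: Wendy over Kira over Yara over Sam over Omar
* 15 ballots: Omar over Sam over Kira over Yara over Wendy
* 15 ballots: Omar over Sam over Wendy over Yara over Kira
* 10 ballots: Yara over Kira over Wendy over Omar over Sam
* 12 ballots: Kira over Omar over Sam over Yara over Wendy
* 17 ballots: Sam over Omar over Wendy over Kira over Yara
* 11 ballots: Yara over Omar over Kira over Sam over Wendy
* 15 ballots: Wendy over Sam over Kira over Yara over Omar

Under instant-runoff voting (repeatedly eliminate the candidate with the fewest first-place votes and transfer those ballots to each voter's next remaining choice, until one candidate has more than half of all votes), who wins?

Round 1: Kira 12, Wendy 33, Omar 30, Yara 21, Sam 17. Kira eliminated.
Round 2: Wendy 33, Omar 42, Yara 21, Sam 17. Sam eliminated.
Round 3: Wendy 33, Omar 59, Yara 21. Omar has a majority (≥57).

Omar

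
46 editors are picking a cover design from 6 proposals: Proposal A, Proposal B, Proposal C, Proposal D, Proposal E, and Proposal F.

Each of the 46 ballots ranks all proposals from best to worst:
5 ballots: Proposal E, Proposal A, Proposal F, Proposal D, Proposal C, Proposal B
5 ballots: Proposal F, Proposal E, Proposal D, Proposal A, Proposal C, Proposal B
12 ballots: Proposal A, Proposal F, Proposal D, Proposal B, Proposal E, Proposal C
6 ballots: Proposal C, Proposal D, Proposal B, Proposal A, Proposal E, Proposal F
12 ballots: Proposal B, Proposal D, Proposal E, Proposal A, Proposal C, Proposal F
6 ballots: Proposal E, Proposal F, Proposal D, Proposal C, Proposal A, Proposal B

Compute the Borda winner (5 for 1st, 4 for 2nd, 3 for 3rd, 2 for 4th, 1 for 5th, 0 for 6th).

Proposal D

Proposal A: 5×4 + 5×2 + 12×5 + 6×2 + 12×2 + 6×1 = 132
Proposal B: 5×0 + 5×0 + 12×2 + 6×3 + 12×5 + 6×0 = 102
Proposal C: 5×1 + 5×1 + 12×0 + 6×5 + 12×1 + 6×2 = 64
Proposal D: 5×2 + 5×3 + 12×3 + 6×4 + 12×4 + 6×3 = 151
Proposal E: 5×5 + 5×4 + 12×1 + 6×1 + 12×3 + 6×5 = 129
Proposal F: 5×3 + 5×5 + 12×4 + 6×0 + 12×0 + 6×4 = 112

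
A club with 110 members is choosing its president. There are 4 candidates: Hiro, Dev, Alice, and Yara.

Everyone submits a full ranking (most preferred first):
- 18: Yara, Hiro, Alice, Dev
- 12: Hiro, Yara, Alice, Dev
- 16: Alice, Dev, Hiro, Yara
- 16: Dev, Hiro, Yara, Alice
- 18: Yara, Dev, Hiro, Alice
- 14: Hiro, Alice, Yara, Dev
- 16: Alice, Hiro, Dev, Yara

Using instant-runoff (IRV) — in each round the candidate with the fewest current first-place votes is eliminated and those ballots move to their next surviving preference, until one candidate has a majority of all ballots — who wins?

Round 1: Hiro 26, Dev 16, Alice 32, Yara 36. Dev eliminated.
Round 2: Hiro 42, Alice 32, Yara 36. Alice eliminated.
Round 3: Hiro 74, Yara 36. Hiro has a majority (≥56).

Hiro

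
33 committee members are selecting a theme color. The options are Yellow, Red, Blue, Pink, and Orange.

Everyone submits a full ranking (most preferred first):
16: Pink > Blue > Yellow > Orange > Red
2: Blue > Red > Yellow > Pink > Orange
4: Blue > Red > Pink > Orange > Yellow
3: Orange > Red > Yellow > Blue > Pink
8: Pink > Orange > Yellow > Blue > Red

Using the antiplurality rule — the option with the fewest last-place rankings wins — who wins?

Blue

Last-place votes: Yellow 4, Red 24, Blue 0, Pink 3, Orange 2.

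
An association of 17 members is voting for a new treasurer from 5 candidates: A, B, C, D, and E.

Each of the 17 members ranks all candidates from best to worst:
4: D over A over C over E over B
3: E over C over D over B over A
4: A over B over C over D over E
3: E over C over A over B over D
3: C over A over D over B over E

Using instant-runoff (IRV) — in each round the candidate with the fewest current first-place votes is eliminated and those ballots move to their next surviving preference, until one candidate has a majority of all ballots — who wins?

Round 1: A 4, B 0, C 3, D 4, E 6. B eliminated.
Round 2: A 4, C 3, D 4, E 6. C eliminated.
Round 3: A 7, D 4, E 6. D eliminated.
Round 4: A 11, E 6. A has a majority (≥9).

A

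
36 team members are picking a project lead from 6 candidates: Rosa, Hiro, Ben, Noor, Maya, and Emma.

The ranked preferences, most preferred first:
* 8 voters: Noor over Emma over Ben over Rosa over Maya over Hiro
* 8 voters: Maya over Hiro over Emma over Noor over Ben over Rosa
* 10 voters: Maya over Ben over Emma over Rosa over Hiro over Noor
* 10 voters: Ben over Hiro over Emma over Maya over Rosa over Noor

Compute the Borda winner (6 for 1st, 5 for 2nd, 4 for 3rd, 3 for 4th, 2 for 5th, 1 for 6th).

Rosa: 8×3 + 8×1 + 10×3 + 10×2 = 82
Hiro: 8×1 + 8×5 + 10×2 + 10×5 = 118
Ben: 8×4 + 8×2 + 10×5 + 10×6 = 158
Noor: 8×6 + 8×3 + 10×1 + 10×1 = 92
Maya: 8×2 + 8×6 + 10×6 + 10×3 = 154
Emma: 8×5 + 8×4 + 10×4 + 10×4 = 152

Ben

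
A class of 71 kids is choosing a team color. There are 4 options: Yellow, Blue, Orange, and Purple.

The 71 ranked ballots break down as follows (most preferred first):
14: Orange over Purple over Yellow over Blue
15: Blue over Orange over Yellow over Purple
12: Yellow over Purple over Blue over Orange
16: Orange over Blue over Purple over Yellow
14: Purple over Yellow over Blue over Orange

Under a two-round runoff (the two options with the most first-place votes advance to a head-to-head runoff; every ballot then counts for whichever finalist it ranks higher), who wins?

Blue

Round 1 first-place votes: Yellow 12, Blue 15, Orange 30, Purple 14. Orange and Blue advance.
Runoff: Orange is ranked above Blue on 30 ballots, Blue above Orange on 41.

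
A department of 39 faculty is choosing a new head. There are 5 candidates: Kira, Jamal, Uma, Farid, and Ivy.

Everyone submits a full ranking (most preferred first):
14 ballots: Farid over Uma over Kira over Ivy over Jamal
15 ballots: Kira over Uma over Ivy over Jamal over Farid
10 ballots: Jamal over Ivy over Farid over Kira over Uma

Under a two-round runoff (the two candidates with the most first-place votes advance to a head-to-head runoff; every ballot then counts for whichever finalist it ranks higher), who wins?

Farid

Round 1 first-place votes: Kira 15, Jamal 10, Uma 0, Farid 14, Ivy 0. Kira and Farid advance.
Runoff: Kira is ranked above Farid on 15 ballots, Farid above Kira on 24.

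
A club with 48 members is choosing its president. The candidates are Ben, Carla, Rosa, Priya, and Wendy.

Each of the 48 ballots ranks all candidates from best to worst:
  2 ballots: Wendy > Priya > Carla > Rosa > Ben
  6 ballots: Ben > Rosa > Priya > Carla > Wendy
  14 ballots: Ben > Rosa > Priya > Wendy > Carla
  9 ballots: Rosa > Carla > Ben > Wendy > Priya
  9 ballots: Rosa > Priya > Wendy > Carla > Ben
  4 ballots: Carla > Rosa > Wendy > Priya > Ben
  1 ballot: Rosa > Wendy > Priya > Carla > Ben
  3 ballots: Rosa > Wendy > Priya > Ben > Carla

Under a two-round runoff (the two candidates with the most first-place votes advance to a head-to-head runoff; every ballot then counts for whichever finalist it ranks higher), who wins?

Rosa

Round 1 first-place votes: Ben 20, Carla 4, Rosa 22, Priya 0, Wendy 2. Rosa and Ben advance.
Runoff: Rosa is ranked above Ben on 28 ballots, Ben above Rosa on 20.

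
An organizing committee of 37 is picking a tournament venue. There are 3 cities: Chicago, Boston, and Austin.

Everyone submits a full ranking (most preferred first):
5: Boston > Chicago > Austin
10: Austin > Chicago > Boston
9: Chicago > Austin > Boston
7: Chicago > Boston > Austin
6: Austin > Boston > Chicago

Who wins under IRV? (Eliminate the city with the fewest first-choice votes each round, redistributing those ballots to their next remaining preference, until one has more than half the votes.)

Chicago

Round 1: Chicago 16, Boston 5, Austin 16. Boston eliminated.
Round 2: Chicago 21, Austin 16. Chicago has a majority (≥19).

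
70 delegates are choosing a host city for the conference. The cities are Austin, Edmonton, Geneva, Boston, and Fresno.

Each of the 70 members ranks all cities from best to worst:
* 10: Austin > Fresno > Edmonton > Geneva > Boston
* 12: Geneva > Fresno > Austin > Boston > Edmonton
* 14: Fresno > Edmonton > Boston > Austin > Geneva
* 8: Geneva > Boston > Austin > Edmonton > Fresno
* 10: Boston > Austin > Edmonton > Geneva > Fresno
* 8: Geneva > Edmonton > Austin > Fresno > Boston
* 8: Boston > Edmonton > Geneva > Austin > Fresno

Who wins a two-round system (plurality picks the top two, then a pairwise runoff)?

Round 1 first-place votes: Austin 10, Edmonton 0, Geneva 28, Boston 18, Fresno 14. Geneva and Boston advance.
Runoff: Geneva is ranked above Boston on 38 ballots, Boston above Geneva on 32.

Geneva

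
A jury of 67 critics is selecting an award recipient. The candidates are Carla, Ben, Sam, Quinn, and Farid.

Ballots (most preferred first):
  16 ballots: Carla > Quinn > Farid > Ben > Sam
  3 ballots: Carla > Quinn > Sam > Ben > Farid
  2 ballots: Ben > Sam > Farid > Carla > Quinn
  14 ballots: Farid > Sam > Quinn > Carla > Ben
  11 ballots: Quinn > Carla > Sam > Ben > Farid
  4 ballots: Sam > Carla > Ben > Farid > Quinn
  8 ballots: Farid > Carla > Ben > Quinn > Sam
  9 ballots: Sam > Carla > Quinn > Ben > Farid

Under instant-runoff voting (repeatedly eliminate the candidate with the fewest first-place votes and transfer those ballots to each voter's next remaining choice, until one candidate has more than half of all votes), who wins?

Round 1: Carla 19, Ben 2, Sam 13, Quinn 11, Farid 22. Ben eliminated.
Round 2: Carla 19, Sam 15, Quinn 11, Farid 22. Quinn eliminated.
Round 3: Carla 30, Sam 15, Farid 22. Sam eliminated.
Round 4: Carla 43, Farid 24. Carla has a majority (≥34).

Carla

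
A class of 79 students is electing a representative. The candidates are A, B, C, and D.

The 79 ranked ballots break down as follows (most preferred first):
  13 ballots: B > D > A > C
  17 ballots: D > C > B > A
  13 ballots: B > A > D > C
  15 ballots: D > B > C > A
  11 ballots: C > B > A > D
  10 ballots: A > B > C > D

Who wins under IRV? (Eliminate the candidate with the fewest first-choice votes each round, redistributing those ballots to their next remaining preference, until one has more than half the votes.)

B

Round 1: A 10, B 26, C 11, D 32. A eliminated.
Round 2: B 36, C 11, D 32. C eliminated.
Round 3: B 47, D 32. B has a majority (≥40).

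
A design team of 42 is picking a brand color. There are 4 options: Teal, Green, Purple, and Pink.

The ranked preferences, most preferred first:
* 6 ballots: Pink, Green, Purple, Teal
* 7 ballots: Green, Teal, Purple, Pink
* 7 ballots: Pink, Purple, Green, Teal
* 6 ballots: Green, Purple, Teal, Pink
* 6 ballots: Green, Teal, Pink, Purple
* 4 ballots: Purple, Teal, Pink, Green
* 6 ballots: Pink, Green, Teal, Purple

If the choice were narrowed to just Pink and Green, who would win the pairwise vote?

Pink is ranked above Green on 23 ballots; Green above Pink on 19.

Pink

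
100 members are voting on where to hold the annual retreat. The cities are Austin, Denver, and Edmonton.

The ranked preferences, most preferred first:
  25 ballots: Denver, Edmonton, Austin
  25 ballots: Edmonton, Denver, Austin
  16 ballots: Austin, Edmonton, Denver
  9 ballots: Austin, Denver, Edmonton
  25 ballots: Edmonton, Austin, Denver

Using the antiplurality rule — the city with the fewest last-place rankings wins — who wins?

Edmonton

Last-place votes: Austin 50, Denver 41, Edmonton 9.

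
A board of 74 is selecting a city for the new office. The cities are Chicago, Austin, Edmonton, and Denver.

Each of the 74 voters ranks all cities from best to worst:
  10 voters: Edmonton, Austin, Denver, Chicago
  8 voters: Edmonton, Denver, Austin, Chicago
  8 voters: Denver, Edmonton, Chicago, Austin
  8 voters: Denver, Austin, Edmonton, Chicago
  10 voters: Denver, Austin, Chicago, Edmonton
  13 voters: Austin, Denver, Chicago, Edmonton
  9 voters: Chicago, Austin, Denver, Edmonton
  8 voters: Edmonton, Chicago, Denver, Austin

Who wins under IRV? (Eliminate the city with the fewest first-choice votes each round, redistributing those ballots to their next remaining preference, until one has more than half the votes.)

Denver

Round 1: Chicago 9, Austin 13, Edmonton 26, Denver 26. Chicago eliminated.
Round 2: Austin 22, Edmonton 26, Denver 26. Austin eliminated.
Round 3: Edmonton 26, Denver 48. Denver has a majority (≥38).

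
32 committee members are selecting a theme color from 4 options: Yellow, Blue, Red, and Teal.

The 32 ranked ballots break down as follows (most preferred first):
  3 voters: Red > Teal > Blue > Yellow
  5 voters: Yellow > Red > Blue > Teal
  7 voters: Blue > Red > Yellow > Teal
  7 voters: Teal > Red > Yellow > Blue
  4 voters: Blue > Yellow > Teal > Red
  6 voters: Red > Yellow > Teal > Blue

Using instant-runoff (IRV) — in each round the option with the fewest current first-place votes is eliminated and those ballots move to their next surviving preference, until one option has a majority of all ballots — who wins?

Round 1: Yellow 5, Blue 11, Red 9, Teal 7. Yellow eliminated.
Round 2: Blue 11, Red 14, Teal 7. Teal eliminated.
Round 3: Blue 11, Red 21. Red has a majority (≥17).

Red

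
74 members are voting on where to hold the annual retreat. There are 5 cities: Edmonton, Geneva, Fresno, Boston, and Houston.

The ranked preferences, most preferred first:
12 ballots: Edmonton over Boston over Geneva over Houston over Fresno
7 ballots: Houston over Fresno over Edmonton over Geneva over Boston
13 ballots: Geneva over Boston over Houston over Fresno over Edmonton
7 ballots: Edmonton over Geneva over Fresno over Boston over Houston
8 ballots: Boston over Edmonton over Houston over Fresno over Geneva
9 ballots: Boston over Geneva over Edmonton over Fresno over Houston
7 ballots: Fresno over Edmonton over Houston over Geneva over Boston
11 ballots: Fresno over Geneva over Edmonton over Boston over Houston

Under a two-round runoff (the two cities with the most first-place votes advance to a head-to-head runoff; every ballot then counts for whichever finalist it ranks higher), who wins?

Round 1 first-place votes: Edmonton 19, Geneva 13, Fresno 18, Boston 17, Houston 7. Edmonton and Fresno advance.
Runoff: Edmonton is ranked above Fresno on 36 ballots, Fresno above Edmonton on 38.

Fresno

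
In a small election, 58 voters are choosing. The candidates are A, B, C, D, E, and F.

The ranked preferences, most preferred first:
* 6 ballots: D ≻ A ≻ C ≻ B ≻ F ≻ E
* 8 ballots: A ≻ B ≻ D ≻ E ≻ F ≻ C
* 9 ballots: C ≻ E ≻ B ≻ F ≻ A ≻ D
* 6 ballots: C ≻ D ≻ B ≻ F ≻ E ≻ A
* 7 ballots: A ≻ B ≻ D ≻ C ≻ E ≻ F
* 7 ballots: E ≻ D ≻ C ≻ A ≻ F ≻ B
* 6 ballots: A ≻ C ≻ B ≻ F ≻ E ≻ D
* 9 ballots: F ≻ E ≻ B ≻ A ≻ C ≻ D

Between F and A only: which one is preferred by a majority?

F is ranked above A on 24 ballots; A above F on 34.

A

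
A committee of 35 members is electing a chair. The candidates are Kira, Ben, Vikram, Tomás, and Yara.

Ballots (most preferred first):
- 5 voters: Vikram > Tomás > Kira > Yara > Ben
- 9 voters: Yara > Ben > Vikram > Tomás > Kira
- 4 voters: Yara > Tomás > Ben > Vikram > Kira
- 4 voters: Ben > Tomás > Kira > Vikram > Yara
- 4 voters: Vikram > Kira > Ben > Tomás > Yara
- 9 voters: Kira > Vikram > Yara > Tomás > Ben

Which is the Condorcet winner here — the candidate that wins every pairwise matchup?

Vikram

Vikram vs Kira: 22–13
Vikram vs Ben: 18–17
Vikram vs Tomás: 27–8
Vikram vs Yara: 22–13
Vikram beats every other candidate.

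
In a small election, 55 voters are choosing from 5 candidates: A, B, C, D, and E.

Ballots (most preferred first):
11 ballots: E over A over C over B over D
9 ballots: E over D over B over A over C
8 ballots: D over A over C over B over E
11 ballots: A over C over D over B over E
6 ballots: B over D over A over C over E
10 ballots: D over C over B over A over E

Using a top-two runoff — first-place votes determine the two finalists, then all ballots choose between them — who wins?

D

Round 1 first-place votes: A 11, B 6, C 0, D 18, E 20. E and D advance.
Runoff: E is ranked above D on 20 ballots, D above E on 35.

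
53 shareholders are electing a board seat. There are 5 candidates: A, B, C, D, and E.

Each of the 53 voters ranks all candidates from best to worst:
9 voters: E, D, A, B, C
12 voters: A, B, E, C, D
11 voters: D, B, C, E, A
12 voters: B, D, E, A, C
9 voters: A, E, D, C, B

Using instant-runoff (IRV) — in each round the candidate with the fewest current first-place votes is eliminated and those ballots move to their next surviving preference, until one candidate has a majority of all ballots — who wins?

Round 1: A 21, B 12, C 0, D 11, E 9. C eliminated.
Round 2: A 21, B 12, D 11, E 9. E eliminated.
Round 3: A 21, B 12, D 20. B eliminated.
Round 4: A 21, D 32. D has a majority (≥27).

D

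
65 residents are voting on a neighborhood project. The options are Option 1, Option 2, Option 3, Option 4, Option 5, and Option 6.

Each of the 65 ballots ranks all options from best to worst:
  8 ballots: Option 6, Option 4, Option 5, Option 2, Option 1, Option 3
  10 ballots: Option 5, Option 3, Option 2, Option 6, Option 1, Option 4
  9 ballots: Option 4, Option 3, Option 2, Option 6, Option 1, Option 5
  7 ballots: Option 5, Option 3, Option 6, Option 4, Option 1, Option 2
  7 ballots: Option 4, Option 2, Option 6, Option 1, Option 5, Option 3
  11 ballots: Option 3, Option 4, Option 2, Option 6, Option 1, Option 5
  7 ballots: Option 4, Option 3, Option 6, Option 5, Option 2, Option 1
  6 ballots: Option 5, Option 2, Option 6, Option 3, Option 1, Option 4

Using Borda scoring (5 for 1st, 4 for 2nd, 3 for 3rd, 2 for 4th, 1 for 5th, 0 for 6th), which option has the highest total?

Option 4

Option 1: 8×1 + 10×1 + 9×1 + 7×1 + 7×2 + 11×1 + 7×0 + 6×1 = 65
Option 2: 8×2 + 10×3 + 9×3 + 7×0 + 7×4 + 11×3 + 7×1 + 6×4 = 165
Option 3: 8×0 + 10×4 + 9×4 + 7×4 + 7×0 + 11×5 + 7×4 + 6×2 = 199
Option 4: 8×4 + 10×0 + 9×5 + 7×2 + 7×5 + 11×4 + 7×5 + 6×0 = 205
Option 5: 8×3 + 10×5 + 9×0 + 7×5 + 7×1 + 11×0 + 7×2 + 6×5 = 160
Option 6: 8×5 + 10×2 + 9×2 + 7×3 + 7×3 + 11×2 + 7×3 + 6×3 = 181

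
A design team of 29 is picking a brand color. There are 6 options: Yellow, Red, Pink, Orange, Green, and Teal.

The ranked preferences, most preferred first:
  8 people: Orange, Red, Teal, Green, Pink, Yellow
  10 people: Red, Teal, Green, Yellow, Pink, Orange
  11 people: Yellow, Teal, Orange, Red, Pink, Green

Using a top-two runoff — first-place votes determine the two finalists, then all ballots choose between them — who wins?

Round 1 first-place votes: Yellow 11, Red 10, Pink 0, Orange 8, Green 0, Teal 0. Yellow and Red advance.
Runoff: Yellow is ranked above Red on 11 ballots, Red above Yellow on 18.

Red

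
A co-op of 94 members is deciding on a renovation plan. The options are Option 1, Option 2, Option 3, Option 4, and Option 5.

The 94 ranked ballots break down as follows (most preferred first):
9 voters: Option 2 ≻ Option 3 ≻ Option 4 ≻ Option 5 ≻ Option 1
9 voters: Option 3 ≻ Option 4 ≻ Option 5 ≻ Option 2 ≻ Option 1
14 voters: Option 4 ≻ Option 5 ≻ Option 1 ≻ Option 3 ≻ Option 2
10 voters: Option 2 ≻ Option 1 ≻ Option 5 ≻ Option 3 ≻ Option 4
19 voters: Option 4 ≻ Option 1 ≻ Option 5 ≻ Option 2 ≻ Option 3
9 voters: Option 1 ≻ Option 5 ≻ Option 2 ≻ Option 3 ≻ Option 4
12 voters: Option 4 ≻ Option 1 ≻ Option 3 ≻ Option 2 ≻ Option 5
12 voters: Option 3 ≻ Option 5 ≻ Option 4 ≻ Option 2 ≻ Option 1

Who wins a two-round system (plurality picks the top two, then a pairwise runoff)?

Round 1 first-place votes: Option 1 9, Option 2 19, Option 3 21, Option 4 45, Option 5 0. Option 4 and Option 3 advance.
Runoff: Option 4 is ranked above Option 3 on 45 ballots, Option 3 above Option 4 on 49.

Option 3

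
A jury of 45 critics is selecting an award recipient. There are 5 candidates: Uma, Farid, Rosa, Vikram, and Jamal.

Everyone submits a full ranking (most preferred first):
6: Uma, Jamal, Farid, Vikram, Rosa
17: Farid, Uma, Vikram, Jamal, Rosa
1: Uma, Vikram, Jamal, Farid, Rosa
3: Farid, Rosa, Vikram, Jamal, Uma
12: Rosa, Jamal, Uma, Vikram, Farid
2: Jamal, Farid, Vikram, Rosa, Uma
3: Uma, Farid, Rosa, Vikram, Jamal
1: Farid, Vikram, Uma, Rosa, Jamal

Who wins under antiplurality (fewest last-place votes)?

Vikram

Last-place votes: Uma 5, Farid 12, Rosa 24, Vikram 0, Jamal 4.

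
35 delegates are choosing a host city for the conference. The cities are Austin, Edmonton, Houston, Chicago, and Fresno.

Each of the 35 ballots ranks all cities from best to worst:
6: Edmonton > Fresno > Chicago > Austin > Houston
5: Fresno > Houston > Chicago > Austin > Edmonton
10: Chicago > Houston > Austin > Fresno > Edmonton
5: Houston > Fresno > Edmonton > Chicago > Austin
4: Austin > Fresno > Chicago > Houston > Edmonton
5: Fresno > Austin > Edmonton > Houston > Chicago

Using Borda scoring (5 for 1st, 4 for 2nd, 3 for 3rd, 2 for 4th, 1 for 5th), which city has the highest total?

Fresno

Austin: 6×2 + 5×2 + 10×3 + 5×1 + 4×5 + 5×4 = 97
Edmonton: 6×5 + 5×1 + 10×1 + 5×3 + 4×1 + 5×3 = 79
Houston: 6×1 + 5×4 + 10×4 + 5×5 + 4×2 + 5×2 = 109
Chicago: 6×3 + 5×3 + 10×5 + 5×2 + 4×3 + 5×1 = 110
Fresno: 6×4 + 5×5 + 10×2 + 5×4 + 4×4 + 5×5 = 130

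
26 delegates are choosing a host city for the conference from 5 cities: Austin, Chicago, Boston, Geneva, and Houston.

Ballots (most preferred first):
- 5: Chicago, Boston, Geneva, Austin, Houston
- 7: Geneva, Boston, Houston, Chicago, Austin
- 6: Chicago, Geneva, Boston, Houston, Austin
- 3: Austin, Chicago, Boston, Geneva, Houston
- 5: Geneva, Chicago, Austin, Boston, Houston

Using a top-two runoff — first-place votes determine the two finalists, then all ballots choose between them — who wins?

Round 1 first-place votes: Austin 3, Chicago 11, Boston 0, Geneva 12, Houston 0. Geneva and Chicago advance.
Runoff: Geneva is ranked above Chicago on 12 ballots, Chicago above Geneva on 14.

Chicago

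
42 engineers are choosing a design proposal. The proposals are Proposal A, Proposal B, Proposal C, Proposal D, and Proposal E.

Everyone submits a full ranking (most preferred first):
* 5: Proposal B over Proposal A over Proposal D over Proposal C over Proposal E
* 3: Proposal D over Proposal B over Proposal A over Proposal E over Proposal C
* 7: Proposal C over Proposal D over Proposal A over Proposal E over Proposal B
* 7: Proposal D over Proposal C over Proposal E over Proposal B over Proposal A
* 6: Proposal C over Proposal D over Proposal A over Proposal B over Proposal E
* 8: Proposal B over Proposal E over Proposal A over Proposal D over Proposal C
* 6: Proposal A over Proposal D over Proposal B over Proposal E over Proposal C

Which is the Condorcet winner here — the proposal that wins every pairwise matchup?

Proposal D vs Proposal A: 23–19
Proposal D vs Proposal B: 29–13
Proposal D vs Proposal C: 29–13
Proposal D vs Proposal E: 34–8
Proposal D beats every other proposal.

Proposal D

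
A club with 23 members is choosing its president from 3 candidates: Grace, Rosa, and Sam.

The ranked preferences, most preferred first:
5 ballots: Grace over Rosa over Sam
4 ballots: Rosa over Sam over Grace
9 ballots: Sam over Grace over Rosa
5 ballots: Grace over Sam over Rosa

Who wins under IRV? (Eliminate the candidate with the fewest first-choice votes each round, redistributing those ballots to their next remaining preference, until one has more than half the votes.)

Sam

Round 1: Grace 10, Rosa 4, Sam 9. Rosa eliminated.
Round 2: Grace 10, Sam 13. Sam has a majority (≥12).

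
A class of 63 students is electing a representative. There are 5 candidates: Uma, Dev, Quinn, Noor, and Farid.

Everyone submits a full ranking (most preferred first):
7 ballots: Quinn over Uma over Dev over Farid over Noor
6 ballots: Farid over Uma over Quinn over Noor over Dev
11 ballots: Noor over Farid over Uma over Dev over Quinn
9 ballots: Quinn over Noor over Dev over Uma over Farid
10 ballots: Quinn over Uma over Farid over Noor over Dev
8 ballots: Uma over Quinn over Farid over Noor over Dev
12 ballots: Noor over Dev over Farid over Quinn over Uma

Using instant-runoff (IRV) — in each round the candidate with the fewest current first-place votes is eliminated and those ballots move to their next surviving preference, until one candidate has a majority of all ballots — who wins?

Quinn

Round 1: Uma 8, Dev 0, Quinn 26, Noor 23, Farid 6. Dev eliminated.
Round 2: Uma 8, Quinn 26, Noor 23, Farid 6. Farid eliminated.
Round 3: Uma 14, Quinn 26, Noor 23. Uma eliminated.
Round 4: Quinn 40, Noor 23. Quinn has a majority (≥32).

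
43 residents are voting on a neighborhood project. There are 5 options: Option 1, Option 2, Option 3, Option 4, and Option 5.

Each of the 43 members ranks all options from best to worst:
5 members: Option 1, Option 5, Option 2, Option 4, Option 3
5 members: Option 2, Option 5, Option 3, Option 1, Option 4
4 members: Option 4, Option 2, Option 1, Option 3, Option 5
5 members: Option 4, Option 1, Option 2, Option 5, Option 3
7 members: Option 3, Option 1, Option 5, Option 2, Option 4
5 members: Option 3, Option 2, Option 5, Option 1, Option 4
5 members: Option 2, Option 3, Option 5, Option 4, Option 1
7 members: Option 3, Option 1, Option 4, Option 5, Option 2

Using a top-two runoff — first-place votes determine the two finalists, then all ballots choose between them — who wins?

Option 2

Round 1 first-place votes: Option 1 5, Option 2 10, Option 3 19, Option 4 9, Option 5 0. Option 3 and Option 2 advance.
Runoff: Option 3 is ranked above Option 2 on 19 ballots, Option 2 above Option 3 on 24.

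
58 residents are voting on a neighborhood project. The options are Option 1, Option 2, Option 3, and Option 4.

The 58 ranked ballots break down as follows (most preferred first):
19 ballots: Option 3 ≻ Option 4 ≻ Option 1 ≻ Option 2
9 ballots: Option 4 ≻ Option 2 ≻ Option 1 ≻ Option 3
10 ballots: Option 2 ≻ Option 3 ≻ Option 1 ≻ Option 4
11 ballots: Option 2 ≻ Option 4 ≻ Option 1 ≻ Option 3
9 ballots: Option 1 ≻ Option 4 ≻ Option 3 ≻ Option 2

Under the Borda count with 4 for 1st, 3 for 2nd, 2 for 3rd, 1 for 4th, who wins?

Option 1: 19×2 + 9×2 + 10×2 + 11×2 + 9×4 = 134
Option 2: 19×1 + 9×3 + 10×4 + 11×4 + 9×1 = 139
Option 3: 19×4 + 9×1 + 10×3 + 11×1 + 9×2 = 144
Option 4: 19×3 + 9×4 + 10×1 + 11×3 + 9×3 = 163

Option 4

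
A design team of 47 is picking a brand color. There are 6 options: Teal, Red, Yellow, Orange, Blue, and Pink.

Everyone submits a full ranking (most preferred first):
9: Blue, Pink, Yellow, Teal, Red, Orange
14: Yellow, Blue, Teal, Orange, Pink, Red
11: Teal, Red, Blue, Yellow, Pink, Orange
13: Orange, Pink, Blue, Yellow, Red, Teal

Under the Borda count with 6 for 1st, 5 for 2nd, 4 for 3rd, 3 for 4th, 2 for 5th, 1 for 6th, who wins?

Blue

Teal: 9×3 + 14×4 + 11×6 + 13×1 = 162
Red: 9×2 + 14×1 + 11×5 + 13×2 = 113
Yellow: 9×4 + 14×6 + 11×3 + 13×3 = 192
Orange: 9×1 + 14×3 + 11×1 + 13×6 = 140
Blue: 9×6 + 14×5 + 11×4 + 13×4 = 220
Pink: 9×5 + 14×2 + 11×2 + 13×5 = 160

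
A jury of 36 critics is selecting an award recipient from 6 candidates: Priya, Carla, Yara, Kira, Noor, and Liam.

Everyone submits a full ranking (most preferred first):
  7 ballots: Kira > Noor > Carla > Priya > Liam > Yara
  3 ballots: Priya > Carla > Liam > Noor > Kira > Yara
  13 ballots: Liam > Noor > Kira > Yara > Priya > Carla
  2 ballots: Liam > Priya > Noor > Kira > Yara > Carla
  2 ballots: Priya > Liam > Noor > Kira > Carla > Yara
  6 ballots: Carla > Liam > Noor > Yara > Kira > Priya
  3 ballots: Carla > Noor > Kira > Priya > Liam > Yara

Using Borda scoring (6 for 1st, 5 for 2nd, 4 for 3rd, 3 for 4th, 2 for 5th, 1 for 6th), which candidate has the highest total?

Priya: 7×3 + 3×6 + 13×2 + 2×5 + 2×6 + 6×1 + 3×3 = 102
Carla: 7×4 + 3×5 + 13×1 + 2×1 + 2×2 + 6×6 + 3×6 = 116
Yara: 7×1 + 3×1 + 13×3 + 2×2 + 2×1 + 6×3 + 3×1 = 76
Kira: 7×6 + 3×2 + 13×4 + 2×3 + 2×3 + 6×2 + 3×4 = 136
Noor: 7×5 + 3×3 + 13×5 + 2×4 + 2×4 + 6×4 + 3×5 = 164
Liam: 7×2 + 3×4 + 13×6 + 2×6 + 2×5 + 6×5 + 3×2 = 162

Noor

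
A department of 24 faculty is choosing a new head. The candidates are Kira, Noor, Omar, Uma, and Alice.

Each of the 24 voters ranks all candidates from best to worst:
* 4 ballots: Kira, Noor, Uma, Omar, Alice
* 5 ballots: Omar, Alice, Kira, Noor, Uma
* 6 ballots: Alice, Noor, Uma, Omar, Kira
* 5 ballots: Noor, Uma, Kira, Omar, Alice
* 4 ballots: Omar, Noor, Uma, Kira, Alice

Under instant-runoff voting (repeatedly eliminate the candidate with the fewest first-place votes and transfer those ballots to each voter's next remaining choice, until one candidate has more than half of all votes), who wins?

Round 1: Kira 4, Noor 5, Omar 9, Uma 0, Alice 6. Uma eliminated.
Round 2: Kira 4, Noor 5, Omar 9, Alice 6. Kira eliminated.
Round 3: Noor 9, Omar 9, Alice 6. Alice eliminated.
Round 4: Noor 15, Omar 9. Noor has a majority (≥13).

Noor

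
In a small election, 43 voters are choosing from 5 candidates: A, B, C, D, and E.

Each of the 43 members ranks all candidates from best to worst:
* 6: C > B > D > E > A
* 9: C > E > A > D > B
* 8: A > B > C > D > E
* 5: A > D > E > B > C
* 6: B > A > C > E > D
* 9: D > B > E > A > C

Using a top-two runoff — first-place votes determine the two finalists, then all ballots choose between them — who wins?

Round 1 first-place votes: A 13, B 6, C 15, D 9, E 0. C and A advance.
Runoff: C is ranked above A on 15 ballots, A above C on 28.

A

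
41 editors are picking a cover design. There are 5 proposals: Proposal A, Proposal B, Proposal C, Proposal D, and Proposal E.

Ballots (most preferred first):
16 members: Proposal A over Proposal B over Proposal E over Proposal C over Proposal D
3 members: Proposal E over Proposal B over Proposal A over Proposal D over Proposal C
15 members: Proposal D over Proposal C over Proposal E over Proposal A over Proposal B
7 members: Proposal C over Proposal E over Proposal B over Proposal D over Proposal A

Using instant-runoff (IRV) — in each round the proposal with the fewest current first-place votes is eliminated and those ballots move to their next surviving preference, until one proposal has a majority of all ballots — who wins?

Proposal D

Round 1: Proposal A 16, Proposal B 0, Proposal C 7, Proposal D 15, Proposal E 3. Proposal B eliminated.
Round 2: Proposal A 16, Proposal C 7, Proposal D 15, Proposal E 3. Proposal E eliminated.
Round 3: Proposal A 19, Proposal C 7, Proposal D 15. Proposal C eliminated.
Round 4: Proposal A 19, Proposal D 22. Proposal D has a majority (≥21).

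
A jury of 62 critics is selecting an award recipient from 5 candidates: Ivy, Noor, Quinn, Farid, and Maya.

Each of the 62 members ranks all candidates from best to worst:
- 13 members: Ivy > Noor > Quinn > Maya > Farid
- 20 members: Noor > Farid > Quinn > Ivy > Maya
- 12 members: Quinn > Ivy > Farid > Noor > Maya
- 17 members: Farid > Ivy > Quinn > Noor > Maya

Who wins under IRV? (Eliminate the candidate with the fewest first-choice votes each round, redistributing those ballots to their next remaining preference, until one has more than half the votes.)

Round 1: Ivy 13, Noor 20, Quinn 12, Farid 17, Maya 0. Maya eliminated.
Round 2: Ivy 13, Noor 20, Quinn 12, Farid 17. Quinn eliminated.
Round 3: Ivy 25, Noor 20, Farid 17. Farid eliminated.
Round 4: Ivy 42, Noor 20. Ivy has a majority (≥32).

Ivy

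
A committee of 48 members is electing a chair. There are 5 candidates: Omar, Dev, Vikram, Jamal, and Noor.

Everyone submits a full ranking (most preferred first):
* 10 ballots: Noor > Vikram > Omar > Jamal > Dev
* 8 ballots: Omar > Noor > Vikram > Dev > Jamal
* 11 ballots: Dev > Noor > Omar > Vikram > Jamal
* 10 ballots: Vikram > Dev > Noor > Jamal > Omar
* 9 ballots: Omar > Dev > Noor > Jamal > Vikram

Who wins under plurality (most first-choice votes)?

First-place votes: Omar 17, Dev 11, Vikram 10, Jamal 0, Noor 10.

Omar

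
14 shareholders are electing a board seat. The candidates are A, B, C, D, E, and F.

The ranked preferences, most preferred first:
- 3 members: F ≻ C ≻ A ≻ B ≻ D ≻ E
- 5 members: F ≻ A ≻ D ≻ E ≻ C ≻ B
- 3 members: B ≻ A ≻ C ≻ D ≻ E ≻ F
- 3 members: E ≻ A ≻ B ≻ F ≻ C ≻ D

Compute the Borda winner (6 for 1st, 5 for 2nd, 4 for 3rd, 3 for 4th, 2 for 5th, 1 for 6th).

A: 3×4 + 5×5 + 3×5 + 3×5 = 67
B: 3×3 + 5×1 + 3×6 + 3×4 = 44
C: 3×5 + 5×2 + 3×4 + 3×2 = 43
D: 3×2 + 5×4 + 3×3 + 3×1 = 38
E: 3×1 + 5×3 + 3×2 + 3×6 = 42
F: 3×6 + 5×6 + 3×1 + 3×3 = 60

A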